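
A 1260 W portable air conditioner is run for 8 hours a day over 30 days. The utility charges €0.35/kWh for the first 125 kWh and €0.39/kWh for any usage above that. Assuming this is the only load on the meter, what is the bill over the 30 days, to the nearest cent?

Runtime = 8 h/day × 30 days = 240 h
Energy = 1.26 kW × 240 h = 302.4 kWh
Tier 1 (0–125 kWh): 125 × €0.35 = €43.75
Above 125 kWh: 177.4 × €0.39 = €69.186
Bill = €112.94

€112.94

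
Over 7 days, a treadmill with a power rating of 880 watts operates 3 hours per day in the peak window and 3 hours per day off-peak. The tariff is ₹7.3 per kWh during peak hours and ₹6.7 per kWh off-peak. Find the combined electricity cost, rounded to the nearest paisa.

₹258.72

Peak energy = 0.88 kW × 3 h × 7 = 18.48 kWh
Off-peak energy = 0.88 kW × 3 h × 7 = 18.48 kWh
Cost = 18.48 × ₹7.3 + 18.48 × ₹6.7 = ₹134.904 + ₹123.816 = ₹258.72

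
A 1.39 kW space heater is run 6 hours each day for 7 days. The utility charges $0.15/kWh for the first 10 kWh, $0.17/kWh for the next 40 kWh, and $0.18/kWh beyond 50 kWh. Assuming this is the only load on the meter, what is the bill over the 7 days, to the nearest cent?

$9.81

Runtime = 6 h/day × 7 days = 42 h
Energy = 1.39 kW × 42 h = 58.38 kWh
Tier 1 (0–10 kWh): 10 × $0.15 = $1.5
Tier 2 (10–50 kWh): 40 × $0.17 = $6.8
Above 50 kWh: 8.38 × $0.18 = $1.5084
Bill = $9.81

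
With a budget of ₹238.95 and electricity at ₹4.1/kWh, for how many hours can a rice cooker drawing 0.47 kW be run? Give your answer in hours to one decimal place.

124.0 h

Energy available = ₹238.95 ÷ ₹4.1/kWh = 58.2805 kWh
Hours = 58.2805 kWh ÷ 0.47 kW = 124.0 h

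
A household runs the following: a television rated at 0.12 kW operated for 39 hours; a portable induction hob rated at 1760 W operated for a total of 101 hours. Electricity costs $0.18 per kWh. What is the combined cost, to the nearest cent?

$32.84

television: 0.12 kW × 39 h = 4.68 kWh
portable induction hob: 1.76 kW × 101 h = 177.76 kWh
Total energy = 182.44 kWh
Cost = 182.44 × $0.18 = $32.84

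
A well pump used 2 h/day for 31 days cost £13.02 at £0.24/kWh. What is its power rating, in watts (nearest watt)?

Energy = £13.02 ÷ £0.24/kWh = 54.25 kWh
Runtime = 2 h/day × 31 days = 62 h
Power = 54.25 kWh ÷ 62 h = 0.875 kW = 875 W

875 W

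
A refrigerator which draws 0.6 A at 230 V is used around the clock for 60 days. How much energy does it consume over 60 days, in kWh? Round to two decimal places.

198.72 kWh

Power = 0.6 A × 230 V = 138 W = 0.138 kW
Runtime = 24 h × 60 = 1440 h
Energy = 0.138 kW × 1440 h = 198.72 kWh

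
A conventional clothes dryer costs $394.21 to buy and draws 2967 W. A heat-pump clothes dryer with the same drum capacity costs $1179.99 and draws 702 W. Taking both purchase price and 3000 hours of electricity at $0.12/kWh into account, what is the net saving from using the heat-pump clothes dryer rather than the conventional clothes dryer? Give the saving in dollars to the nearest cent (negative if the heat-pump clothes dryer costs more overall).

conventional clothes dryer: $394.21 + (2967/1000) kW × 3000 h × $0.12 = $394.21 + $1068.12 = $1462.33
heat-pump clothes dryer: $1179.99 + (702/1000) kW × 3000 h × $0.12 = $1179.99 + $252.72 = $1432.71
Saving = $1462.33 − $1432.71 = $29.62

$29.62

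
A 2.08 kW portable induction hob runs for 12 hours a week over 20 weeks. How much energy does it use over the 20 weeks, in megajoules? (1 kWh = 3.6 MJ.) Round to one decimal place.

Runtime = 12 h/week × 20 weeks = 240 h
Energy = 2.08 kW × 240 h = 499.2 kWh
= 499.2 × 3.6 MJ = 1797.1 MJ

1797.1 MJ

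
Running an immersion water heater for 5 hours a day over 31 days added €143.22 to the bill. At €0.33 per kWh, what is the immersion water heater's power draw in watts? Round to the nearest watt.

2800 W

Energy = €143.22 ÷ €0.33/kWh = 434 kWh
Runtime = 5 h/day × 31 days = 155 h
Power = 434 kWh ÷ 155 h = 2.8 kW = 2800 W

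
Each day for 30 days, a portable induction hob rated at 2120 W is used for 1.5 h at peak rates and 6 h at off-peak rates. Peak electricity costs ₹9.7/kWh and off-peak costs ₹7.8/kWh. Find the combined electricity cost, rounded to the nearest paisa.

₹3901.86

Peak energy = 2.12 kW × 1.5 h × 30 = 95.4 kWh
Off-peak energy = 2.12 kW × 6 h × 30 = 381.6 kWh
Cost = 95.4 × ₹9.7 + 381.6 × ₹7.8 = ₹925.38 + ₹2976.48 = ₹3901.86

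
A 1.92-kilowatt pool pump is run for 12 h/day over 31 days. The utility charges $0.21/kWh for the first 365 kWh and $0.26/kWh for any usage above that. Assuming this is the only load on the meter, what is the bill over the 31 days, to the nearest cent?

Runtime = 12 h/day × 31 days = 372 h
Energy = 1.92 kW × 372 h = 714.24 kWh
Tier 1 (0–365 kWh): 365 × $0.21 = $76.65
Above 365 kWh: 349.24 × $0.26 = $90.8024
Bill = $167.45

$167.45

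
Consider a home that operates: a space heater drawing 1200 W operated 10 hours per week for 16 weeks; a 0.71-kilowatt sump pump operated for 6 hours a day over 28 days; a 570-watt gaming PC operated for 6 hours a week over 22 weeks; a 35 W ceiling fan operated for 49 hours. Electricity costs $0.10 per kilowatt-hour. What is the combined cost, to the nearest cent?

space heater: Runtime = 10 h/week × 16 weeks = 160 h
space heater: 1.2 kW × 160 h = 192 kWh
sump pump: Runtime = 6 h/day × 28 days = 168 h
sump pump: 0.71 kW × 168 h = 119.28 kWh
gaming PC: Runtime = 6 h/week × 22 weeks = 132 h
gaming PC: 0.57 kW × 132 h = 75.24 kWh
ceiling fan: 0.035 kW × 49 h = 1.715 kWh
Total energy = 388.235 kWh
Cost = 388.235 × $0.10 = $38.82

$38.82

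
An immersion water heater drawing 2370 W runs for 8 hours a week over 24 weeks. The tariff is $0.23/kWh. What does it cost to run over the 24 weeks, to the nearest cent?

$104.66

Runtime = 8 h/week × 24 weeks = 192 h
Energy = 2.37 kW × 192 h = 455.04 kWh
Cost = 455.04 kWh × $0.23/kWh = $104.66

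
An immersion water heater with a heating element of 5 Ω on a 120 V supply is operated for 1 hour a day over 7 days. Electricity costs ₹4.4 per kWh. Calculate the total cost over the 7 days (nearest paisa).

Power = V²/R = 120²/5 = 2880 W = 2.88 kW
Runtime = 1 h/day × 7 days = 7 h
Energy = 2.88 kW × 7 h = 20.16 kWh
Cost = 20.16 kWh × ₹4.4/kWh = ₹88.70

₹88.70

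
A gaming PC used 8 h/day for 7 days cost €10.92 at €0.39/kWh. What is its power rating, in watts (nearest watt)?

500 W

Energy = €10.92 ÷ €0.39/kWh = 28 kWh
Runtime = 8 h/day × 7 days = 56 h
Power = 28 kWh ÷ 56 h = 0.5 kW = 500 W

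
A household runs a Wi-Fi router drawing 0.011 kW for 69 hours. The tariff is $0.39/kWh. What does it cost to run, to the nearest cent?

$0.30

Energy = 0.011 kW × 69 h = 0.759 kWh
Cost = 0.759 kWh × $0.39/kWh = $0.30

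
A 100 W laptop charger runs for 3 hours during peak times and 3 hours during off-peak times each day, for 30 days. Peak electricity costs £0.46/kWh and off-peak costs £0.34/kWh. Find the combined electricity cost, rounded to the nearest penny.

Peak energy = 0.1 kW × 3 h × 30 = 9 kWh
Off-peak energy = 0.1 kW × 3 h × 30 = 9 kWh
Cost = 9 × £0.46 + 9 × £0.34 = £4.14 + £3.06 = £7.20

£7.20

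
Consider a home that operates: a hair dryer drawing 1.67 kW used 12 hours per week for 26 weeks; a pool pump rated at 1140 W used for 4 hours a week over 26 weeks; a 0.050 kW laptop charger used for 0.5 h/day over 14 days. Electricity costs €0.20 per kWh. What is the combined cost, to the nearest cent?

hair dryer: Runtime = 12 h/week × 26 weeks = 312 h
hair dryer: 1.67 kW × 312 h = 521.04 kWh
pool pump: Runtime = 4 h/week × 26 weeks = 104 h
pool pump: 1.14 kW × 104 h = 118.56 kWh
laptop charger: Runtime = 0.5 h/day × 14 days = 7 h
laptop charger: 0.05 kW × 7 h = 0.35 kWh
Total energy = 639.95 kWh
Cost = 639.95 × €0.20 = €127.99

€127.99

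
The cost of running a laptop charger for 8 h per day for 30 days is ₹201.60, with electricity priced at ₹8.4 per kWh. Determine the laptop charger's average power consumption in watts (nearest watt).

100 W

Energy = ₹201.60 ÷ ₹8.4/kWh = 24 kWh
Runtime = 8 h/day × 30 days = 240 h
Power = 24 kWh ÷ 240 h = 0.1 kW = 100 W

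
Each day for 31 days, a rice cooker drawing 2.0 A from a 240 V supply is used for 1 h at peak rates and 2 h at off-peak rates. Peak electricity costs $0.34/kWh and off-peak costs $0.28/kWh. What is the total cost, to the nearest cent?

Power = 2.0 A × 240 V = 480 W = 0.48 kW
Peak energy = 0.48 kW × 1 h × 31 = 14.88 kWh
Off-peak energy = 0.48 kW × 2 h × 31 = 29.76 kWh
Cost = 14.88 × $0.34 + 29.76 × $0.28 = $5.0592 + $8.3328 = $13.39

$13.39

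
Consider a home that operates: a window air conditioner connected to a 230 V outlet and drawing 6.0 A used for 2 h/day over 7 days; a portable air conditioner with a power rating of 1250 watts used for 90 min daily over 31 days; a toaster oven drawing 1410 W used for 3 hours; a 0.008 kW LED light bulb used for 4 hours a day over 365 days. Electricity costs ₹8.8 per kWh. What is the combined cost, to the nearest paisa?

₹821.52

window air conditioner: Power = 6.0 A × 230 V = 1380 W = 1.38 kW
window air conditioner: Runtime = 2 h/day × 7 days = 14 h
window air conditioner: 1.38 kW × 14 h = 19.32 kWh
portable air conditioner: Runtime = 90 min × 31 = 2790 min = 46.5 h
portable air conditioner: 1.25 kW × 46.5 h = 58.125 kWh
toaster oven: 1.41 kW × 3 h = 4.23 kWh
LED light bulb: Runtime = 4 h/day × 365 days = 1460 h
LED light bulb: 0.008 kW × 1460 h = 11.68 kWh
Total energy = 93.355 kWh
Cost = 93.355 × ₹8.8 = ₹821.52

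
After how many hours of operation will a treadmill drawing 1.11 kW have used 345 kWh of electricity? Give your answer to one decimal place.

Hours = 345 kWh ÷ 1.11 kW = 310.8 h

310.8 h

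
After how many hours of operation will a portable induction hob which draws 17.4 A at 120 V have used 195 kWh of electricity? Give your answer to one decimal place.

93.4 h

Power = 17.4 A × 120 V = 2088 W = 2.088 kW
Hours = 195 kWh ÷ 2.088 kW = 93.4 h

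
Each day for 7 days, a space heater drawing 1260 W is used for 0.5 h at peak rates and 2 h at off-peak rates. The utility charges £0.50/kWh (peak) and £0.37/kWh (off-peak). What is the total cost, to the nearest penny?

£8.73

Peak energy = 1.26 kW × 0.5 h × 7 = 4.41 kWh
Off-peak energy = 1.26 kW × 2 h × 7 = 17.64 kWh
Cost = 4.41 × £0.50 + 17.64 × £0.37 = £2.205 + £6.5268 = £8.73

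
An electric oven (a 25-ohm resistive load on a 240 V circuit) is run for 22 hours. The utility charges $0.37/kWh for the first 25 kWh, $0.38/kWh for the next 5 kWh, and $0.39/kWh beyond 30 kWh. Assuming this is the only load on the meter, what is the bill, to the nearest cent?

$19.22

Power = V²/R = 240²/25 = 2304 W = 2.304 kW
Energy = 2.304 kW × 22 h = 50.688 kWh
Tier 1 (0–25 kWh): 25 × $0.37 = $9.25
Tier 2 (25–30 kWh): 5 × $0.38 = $1.9
Above 30 kWh: 20.688 × $0.39 = $8.06832
Bill = $19.22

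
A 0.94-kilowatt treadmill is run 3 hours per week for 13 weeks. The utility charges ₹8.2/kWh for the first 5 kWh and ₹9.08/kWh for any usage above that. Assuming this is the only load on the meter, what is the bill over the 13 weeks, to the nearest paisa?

Runtime = 3 h/week × 13 weeks = 39 h
Energy = 0.94 kW × 39 h = 36.66 kWh
Tier 1 (0–5 kWh): 5 × ₹8.2 = ₹41
Above 5 kWh: 31.66 × ₹9.08 = ₹287.4728
Bill = ₹328.47

₹328.47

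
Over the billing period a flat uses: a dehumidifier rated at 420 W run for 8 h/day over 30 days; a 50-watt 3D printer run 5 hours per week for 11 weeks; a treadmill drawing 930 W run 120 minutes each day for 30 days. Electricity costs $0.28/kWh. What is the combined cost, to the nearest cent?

$44.62

dehumidifier: Runtime = 8 h/day × 30 days = 240 h
dehumidifier: 0.42 kW × 240 h = 100.8 kWh
3D printer: Runtime = 5 h/week × 11 weeks = 55 h
3D printer: 0.05 kW × 55 h = 2.75 kWh
treadmill: Runtime = 120 min × 30 = 3600 min = 60 h
treadmill: 0.93 kW × 60 h = 55.8 kWh
Total energy = 159.35 kWh
Cost = 159.35 × $0.28 = $44.62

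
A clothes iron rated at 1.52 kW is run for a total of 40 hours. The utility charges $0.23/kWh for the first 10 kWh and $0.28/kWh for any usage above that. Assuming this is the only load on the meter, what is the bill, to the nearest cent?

Energy = 1.52 kW × 40 h = 60.8 kWh
Tier 1 (0–10 kWh): 10 × $0.23 = $2.3
Above 10 kWh: 50.8 × $0.28 = $14.224
Bill = $16.52

$16.52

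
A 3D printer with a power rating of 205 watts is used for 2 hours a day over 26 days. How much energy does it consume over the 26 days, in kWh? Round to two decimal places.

10.66 kWh

Runtime = 2 h/day × 26 days = 52 h
Energy = 0.205 kW × 52 h = 10.66 kWh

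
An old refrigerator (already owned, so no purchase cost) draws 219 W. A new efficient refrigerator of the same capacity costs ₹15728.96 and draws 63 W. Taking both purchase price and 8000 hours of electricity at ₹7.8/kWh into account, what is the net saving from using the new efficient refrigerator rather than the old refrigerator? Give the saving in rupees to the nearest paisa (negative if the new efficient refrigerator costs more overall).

old refrigerator: ₹0.00 + (219/1000) kW × 8000 h × ₹7.8 = ₹0.00 + ₹13665.6 = ₹13665.6
new efficient refrigerator: ₹15728.96 + (63/1000) kW × 8000 h × ₹7.8 = ₹15728.96 + ₹3931.2 = ₹19660.16
Saving = ₹13665.6 − ₹19660.16 = −₹5994.56

-₹5994.56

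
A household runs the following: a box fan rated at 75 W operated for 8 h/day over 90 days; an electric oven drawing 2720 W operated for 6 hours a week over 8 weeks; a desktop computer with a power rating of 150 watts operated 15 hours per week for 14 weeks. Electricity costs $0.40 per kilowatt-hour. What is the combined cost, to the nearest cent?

box fan: Runtime = 8 h/day × 90 days = 720 h
box fan: 0.075 kW × 720 h = 54 kWh
electric oven: Runtime = 6 h/week × 8 weeks = 48 h
electric oven: 2.72 kW × 48 h = 130.56 kWh
desktop computer: Runtime = 15 h/week × 14 weeks = 210 h
desktop computer: 0.15 kW × 210 h = 31.5 kWh
Total energy = 216.06 kWh
Cost = 216.06 × $0.40 = $86.42

$86.42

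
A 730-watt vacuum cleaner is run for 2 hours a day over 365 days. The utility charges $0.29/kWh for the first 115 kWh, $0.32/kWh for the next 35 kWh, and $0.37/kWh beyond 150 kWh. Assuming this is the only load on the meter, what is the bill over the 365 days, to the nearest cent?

$186.22

Runtime = 2 h/day × 365 days = 730 h
Energy = 0.73 kW × 730 h = 532.9 kWh
Tier 1 (0–115 kWh): 115 × $0.29 = $33.35
Tier 2 (115–150 kWh): 35 × $0.32 = $11.2
Above 150 kWh: 382.9 × $0.37 = $141.673
Bill = $186.22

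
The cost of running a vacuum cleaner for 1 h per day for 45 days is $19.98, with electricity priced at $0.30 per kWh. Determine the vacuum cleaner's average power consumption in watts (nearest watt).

Energy = $19.98 ÷ $0.30/kWh = 66.6 kWh
Runtime = 1 h/day × 45 days = 45 h
Power = 66.6 kWh ÷ 45 h = 1.48 kW = 1480 W

1480 W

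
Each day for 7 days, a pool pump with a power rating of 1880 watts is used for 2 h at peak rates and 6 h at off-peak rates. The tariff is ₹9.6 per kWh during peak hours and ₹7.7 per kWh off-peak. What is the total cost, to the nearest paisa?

Peak energy = 1.88 kW × 2 h × 7 = 26.32 kWh
Off-peak energy = 1.88 kW × 6 h × 7 = 78.96 kWh
Cost = 26.32 × ₹9.6 + 78.96 × ₹7.7 = ₹252.672 + ₹607.992 = ₹860.66

₹860.66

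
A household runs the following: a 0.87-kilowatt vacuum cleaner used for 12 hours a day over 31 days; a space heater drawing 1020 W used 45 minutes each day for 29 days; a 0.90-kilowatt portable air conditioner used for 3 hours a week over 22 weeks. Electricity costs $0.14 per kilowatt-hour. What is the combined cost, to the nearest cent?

$56.73

vacuum cleaner: Runtime = 12 h/day × 31 days = 372 h
vacuum cleaner: 0.87 kW × 372 h = 323.64 kWh
space heater: Runtime = 45 min × 29 = 1305 min = 21.75 h
space heater: 1.02 kW × 21.75 h = 22.185 kWh
portable air conditioner: Runtime = 3 h/week × 22 weeks = 66 h
portable air conditioner: 0.9 kW × 66 h = 59.4 kWh
Total energy = 405.225 kWh
Cost = 405.225 × $0.14 = $56.73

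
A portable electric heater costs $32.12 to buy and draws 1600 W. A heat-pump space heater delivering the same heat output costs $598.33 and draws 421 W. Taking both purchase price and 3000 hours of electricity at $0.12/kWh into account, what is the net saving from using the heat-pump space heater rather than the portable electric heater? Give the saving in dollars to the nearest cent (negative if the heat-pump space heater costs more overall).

portable electric heater: $32.12 + (1600/1000) kW × 3000 h × $0.12 = $32.12 + $576 = $608.12
heat-pump space heater: $598.33 + (421/1000) kW × 3000 h × $0.12 = $598.33 + $151.56 = $749.89
Saving = $608.12 − $749.89 = −$141.77

-$141.77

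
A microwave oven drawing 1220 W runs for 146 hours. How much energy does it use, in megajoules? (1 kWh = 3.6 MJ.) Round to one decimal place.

Energy = 1.22 kW × 146 h = 178.12 kWh
= 178.12 × 3.6 MJ = 641.2 MJ

641.2 MJ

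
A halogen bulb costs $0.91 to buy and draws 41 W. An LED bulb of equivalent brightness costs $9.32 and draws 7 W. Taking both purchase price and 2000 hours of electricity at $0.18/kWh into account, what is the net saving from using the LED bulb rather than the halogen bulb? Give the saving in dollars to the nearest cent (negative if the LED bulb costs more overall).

halogen bulb: $0.91 + (41/1000) kW × 2000 h × $0.18 = $0.91 + $14.76 = $15.67
LED bulb: $9.32 + (7/1000) kW × 2000 h × $0.18 = $9.32 + $2.52 = $11.84
Saving = $15.67 − $11.84 = $3.83

$3.83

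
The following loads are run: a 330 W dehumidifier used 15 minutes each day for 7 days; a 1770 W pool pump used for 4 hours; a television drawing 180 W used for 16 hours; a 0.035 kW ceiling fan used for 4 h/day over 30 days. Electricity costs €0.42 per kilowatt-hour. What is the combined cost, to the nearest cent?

€6.19

dehumidifier: Runtime = 15 min × 7 = 105 min = 1.75 h
dehumidifier: 0.33 kW × 1.75 h = 0.5775 kWh
pool pump: 1.77 kW × 4 h = 7.08 kWh
television: 0.18 kW × 16 h = 2.88 kWh
ceiling fan: Runtime = 4 h/day × 30 days = 120 h
ceiling fan: 0.035 kW × 120 h = 4.2 kWh
Total energy = 14.7375 kWh
Cost = 14.7375 × €0.42 = €6.19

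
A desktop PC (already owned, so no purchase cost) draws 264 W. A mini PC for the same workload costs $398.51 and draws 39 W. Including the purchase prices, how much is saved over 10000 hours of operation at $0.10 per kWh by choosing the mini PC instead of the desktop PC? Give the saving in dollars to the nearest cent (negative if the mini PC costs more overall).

-$173.51

desktop PC: $0.00 + (264/1000) kW × 10000 h × $0.10 = $0.00 + $264 = $264
mini PC: $398.51 + (39/1000) kW × 10000 h × $0.10 = $398.51 + $39 = $437.51
Saving = $264 − $437.51 = −$173.51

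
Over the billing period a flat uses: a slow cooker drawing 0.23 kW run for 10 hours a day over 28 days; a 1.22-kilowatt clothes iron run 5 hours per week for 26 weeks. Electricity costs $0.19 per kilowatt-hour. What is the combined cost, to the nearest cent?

$42.37

slow cooker: Runtime = 10 h/day × 28 days = 280 h
slow cooker: 0.23 kW × 280 h = 64.4 kWh
clothes iron: Runtime = 5 h/week × 26 weeks = 130 h
clothes iron: 1.22 kW × 130 h = 158.6 kWh
Total energy = 223 kWh
Cost = 223 × $0.19 = $42.37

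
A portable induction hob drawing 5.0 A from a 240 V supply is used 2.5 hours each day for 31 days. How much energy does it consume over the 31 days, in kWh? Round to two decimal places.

93.00 kWh

Power = 5.0 A × 240 V = 1200 W = 1.2 kW
Runtime = 2.5 h/day × 31 days = 77.5 h
Energy = 1.2 kW × 77.5 h = 93 kWh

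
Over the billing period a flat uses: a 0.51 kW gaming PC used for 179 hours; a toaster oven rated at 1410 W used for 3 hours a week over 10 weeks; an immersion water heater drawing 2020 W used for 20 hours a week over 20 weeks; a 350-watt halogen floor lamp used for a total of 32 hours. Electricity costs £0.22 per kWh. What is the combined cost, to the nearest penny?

£209.61

gaming PC: 0.51 kW × 179 h = 91.29 kWh
toaster oven: Runtime = 3 h/week × 10 weeks = 30 h
toaster oven: 1.41 kW × 30 h = 42.3 kWh
immersion water heater: Runtime = 20 h/week × 20 weeks = 400 h
immersion water heater: 2.02 kW × 400 h = 808 kWh
halogen floor lamp: 0.35 kW × 32 h = 11.2 kWh
Total energy = 952.79 kWh
Cost = 952.79 × £0.22 = £209.61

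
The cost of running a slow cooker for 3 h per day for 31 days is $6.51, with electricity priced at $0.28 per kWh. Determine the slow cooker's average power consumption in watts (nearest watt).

250 W

Energy = $6.51 ÷ $0.28/kWh = 23.25 kWh
Runtime = 3 h/day × 31 days = 93 h
Power = 23.25 kWh ÷ 93 h = 0.25 kW = 250 W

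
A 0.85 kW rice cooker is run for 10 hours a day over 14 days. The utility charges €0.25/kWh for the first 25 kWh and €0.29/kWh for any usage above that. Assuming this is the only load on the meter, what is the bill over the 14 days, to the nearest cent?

€33.51

Runtime = 10 h/day × 14 days = 140 h
Energy = 0.85 kW × 140 h = 119 kWh
Tier 1 (0–25 kWh): 25 × €0.25 = €6.25
Above 25 kWh: 94 × €0.29 = €27.26
Bill = €33.51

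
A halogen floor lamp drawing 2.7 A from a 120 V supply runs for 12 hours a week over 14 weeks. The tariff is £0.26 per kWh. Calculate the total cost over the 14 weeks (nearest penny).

Power = 2.7 A × 120 V = 324 W = 0.324 kW
Runtime = 12 h/week × 14 weeks = 168 h
Energy = 0.324 kW × 168 h = 54.432 kWh
Cost = 54.432 kWh × £0.26/kWh = £14.15

£14.15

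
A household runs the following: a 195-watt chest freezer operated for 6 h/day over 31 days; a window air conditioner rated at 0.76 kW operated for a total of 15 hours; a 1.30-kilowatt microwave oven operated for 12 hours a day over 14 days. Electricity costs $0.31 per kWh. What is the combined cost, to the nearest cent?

$82.48

chest freezer: Runtime = 6 h/day × 31 days = 186 h
chest freezer: 0.195 kW × 186 h = 36.27 kWh
window air conditioner: 0.76 kW × 15 h = 11.4 kWh
microwave oven: Runtime = 12 h/day × 14 days = 168 h
microwave oven: 1.3 kW × 168 h = 218.4 kWh
Total energy = 266.07 kWh
Cost = 266.07 × $0.31 = $82.48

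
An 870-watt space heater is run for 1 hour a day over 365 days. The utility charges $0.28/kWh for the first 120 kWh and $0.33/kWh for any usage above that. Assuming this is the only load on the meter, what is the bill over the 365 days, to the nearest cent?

Runtime = 1 h/day × 365 days = 365 h
Energy = 0.87 kW × 365 h = 317.55 kWh
Tier 1 (0–120 kWh): 120 × $0.28 = $33.6
Above 120 kWh: 197.55 × $0.33 = $65.1915
Bill = $98.79

$98.79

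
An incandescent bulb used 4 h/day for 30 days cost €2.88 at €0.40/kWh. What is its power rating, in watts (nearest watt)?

60 W

Energy = €2.88 ÷ €0.40/kWh = 7.2 kWh
Runtime = 4 h/day × 30 days = 120 h
Power = 7.2 kWh ÷ 120 h = 0.06 kW = 60 W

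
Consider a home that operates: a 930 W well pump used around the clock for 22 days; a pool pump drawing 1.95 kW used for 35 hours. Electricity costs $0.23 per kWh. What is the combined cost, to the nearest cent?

$128.64

well pump: Runtime = 24 h × 22 = 528 h
well pump: 0.93 kW × 528 h = 491.04 kWh
pool pump: 1.95 kW × 35 h = 68.25 kWh
Total energy = 559.29 kWh
Cost = 559.29 × $0.23 = $128.64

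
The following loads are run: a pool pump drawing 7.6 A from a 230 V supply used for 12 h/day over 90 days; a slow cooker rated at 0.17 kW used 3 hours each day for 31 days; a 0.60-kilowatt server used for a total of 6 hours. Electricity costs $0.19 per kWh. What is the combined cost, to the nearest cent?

$362.38

pool pump: Power = 7.6 A × 230 V = 1748 W = 1.748 kW
pool pump: Runtime = 12 h/day × 90 days = 1080 h
pool pump: 1.748 kW × 1080 h = 1887.84 kWh
slow cooker: Runtime = 3 h/day × 31 days = 93 h
slow cooker: 0.17 kW × 93 h = 15.81 kWh
server: 0.6 kW × 6 h = 3.6 kWh
Total energy = 1907.25 kWh
Cost = 1907.25 × $0.19 = $362.38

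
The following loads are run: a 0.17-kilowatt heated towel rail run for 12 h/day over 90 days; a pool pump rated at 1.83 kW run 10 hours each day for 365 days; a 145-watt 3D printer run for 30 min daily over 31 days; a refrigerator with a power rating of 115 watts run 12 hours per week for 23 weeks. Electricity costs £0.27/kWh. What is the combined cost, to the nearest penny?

heated towel rail: Runtime = 12 h/day × 90 days = 1080 h
heated towel rail: 0.17 kW × 1080 h = 183.6 kWh
pool pump: Runtime = 10 h/day × 365 days = 3650 h
pool pump: 1.83 kW × 3650 h = 6679.5 kWh
3D printer: Runtime = 30 min × 31 = 930 min = 15.5 h
3D printer: 0.145 kW × 15.5 h = 2.2475 kWh
refrigerator: Runtime = 12 h/week × 23 weeks = 276 h
refrigerator: 0.115 kW × 276 h = 31.74 kWh
Total energy = 6897.0875 kWh
Cost = 6897.0875 × £0.27 = £1862.21

£1862.21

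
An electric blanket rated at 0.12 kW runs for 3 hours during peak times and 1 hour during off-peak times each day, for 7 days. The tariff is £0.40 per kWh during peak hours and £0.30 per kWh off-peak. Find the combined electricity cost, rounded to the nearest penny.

Peak energy = 0.12 kW × 3 h × 7 = 2.52 kWh
Off-peak energy = 0.12 kW × 1 h × 7 = 0.84 kWh
Cost = 2.52 × £0.40 + 0.84 × £0.30 = £1.008 + £0.252 = £1.26

£1.26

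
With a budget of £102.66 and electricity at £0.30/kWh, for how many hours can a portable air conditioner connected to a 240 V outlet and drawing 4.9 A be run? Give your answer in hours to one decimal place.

291.0 h

Power = 4.9 A × 240 V = 1176 W = 1.176 kW
Energy available = £102.66 ÷ £0.30/kWh = 342.2 kWh
Hours = 342.2 kWh ÷ 1.176 kW = 291.0 h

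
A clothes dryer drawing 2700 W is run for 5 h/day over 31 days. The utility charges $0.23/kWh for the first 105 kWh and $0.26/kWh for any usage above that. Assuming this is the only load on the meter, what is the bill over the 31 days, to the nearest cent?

$105.66

Runtime = 5 h/day × 31 days = 155 h
Energy = 2.7 kW × 155 h = 418.5 kWh
Tier 1 (0–105 kWh): 105 × $0.23 = $24.15
Above 105 kWh: 313.5 × $0.26 = $81.51
Bill = $105.66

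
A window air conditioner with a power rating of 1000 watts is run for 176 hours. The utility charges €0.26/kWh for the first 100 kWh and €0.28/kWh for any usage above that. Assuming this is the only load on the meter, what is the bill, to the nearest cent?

€47.28

Energy = 1 kW × 176 h = 176 kWh
Tier 1 (0–100 kWh): 100 × €0.26 = €26
Above 100 kWh: 76 × €0.28 = €21.28
Bill = €47.28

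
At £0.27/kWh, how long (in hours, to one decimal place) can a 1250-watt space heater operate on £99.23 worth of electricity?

294.0 h

Energy available = £99.23 ÷ £0.27/kWh = 367.5185 kWh
Hours = 367.5185 kWh ÷ 1.25 kW = 294.0 h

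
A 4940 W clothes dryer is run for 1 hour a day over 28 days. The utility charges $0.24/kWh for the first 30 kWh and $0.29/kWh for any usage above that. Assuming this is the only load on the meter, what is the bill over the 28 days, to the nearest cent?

Runtime = 1 h/day × 28 days = 28 h
Energy = 4.94 kW × 28 h = 138.32 kWh
Tier 1 (0–30 kWh): 30 × $0.24 = $7.2
Above 30 kWh: 108.32 × $0.29 = $31.4128
Bill = $38.61

$38.61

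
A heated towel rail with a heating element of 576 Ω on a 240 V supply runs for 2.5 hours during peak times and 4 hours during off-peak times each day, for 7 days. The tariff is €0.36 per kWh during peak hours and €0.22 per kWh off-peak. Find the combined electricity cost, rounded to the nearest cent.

Power = V²/R = 240²/576 = 100 W = 0.1 kW
Peak energy = 0.1 kW × 2.5 h × 7 = 1.75 kWh
Off-peak energy = 0.1 kW × 4 h × 7 = 2.8 kWh
Cost = 1.75 × €0.36 + 2.8 × €0.22 = €0.63 + €0.616 = €1.25

€1.25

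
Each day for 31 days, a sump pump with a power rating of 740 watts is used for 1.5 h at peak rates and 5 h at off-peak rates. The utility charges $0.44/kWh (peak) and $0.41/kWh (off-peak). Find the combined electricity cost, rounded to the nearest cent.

$62.17

Peak energy = 0.74 kW × 1.5 h × 31 = 34.41 kWh
Off-peak energy = 0.74 kW × 5 h × 31 = 114.7 kWh
Cost = 34.41 × $0.44 + 114.7 × $0.41 = $15.1404 + $47.027 = $62.17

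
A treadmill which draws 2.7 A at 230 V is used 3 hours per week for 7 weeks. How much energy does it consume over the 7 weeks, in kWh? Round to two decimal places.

Power = 2.7 A × 230 V = 621 W = 0.621 kW
Runtime = 3 h/week × 7 weeks = 21 h
Energy = 0.621 kW × 21 h = 13.041 kWh ≈ 13.04 kWh

13.04 kWh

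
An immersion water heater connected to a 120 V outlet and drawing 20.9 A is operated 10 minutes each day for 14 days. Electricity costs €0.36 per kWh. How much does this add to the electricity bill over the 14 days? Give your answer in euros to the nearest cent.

€2.11

Power = 20.9 A × 120 V = 2508 W = 2.508 kW
Runtime = 10 min × 14 = 140 min = 2.333333… h
Energy = 2.508 kW × 2.333333… h = 5.852 kWh
Cost = 5.852 kWh × €0.36/kWh = €2.11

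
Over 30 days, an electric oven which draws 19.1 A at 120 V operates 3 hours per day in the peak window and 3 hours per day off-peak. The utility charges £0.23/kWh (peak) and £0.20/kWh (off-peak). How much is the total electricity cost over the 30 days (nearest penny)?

£88.70

Power = 19.1 A × 120 V = 2292 W = 2.292 kW
Peak energy = 2.292 kW × 3 h × 30 = 206.28 kWh
Off-peak energy = 2.292 kW × 3 h × 30 = 206.28 kWh
Cost = 206.28 × £0.23 + 206.28 × £0.20 = £47.4444 + £41.256 = £88.70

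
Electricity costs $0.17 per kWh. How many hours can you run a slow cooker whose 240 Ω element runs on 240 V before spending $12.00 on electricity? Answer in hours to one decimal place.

Power = V²/R = 240²/240 = 240 W = 0.24 kW
Energy available = $12.00 ÷ $0.17/kWh = 70.5882 kWh
Hours = 70.5882 kWh ÷ 0.24 kW = 294.1 h

294.1 h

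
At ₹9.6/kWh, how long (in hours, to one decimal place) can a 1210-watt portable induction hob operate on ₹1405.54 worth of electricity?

121.0 h

Energy available = ₹1405.54 ÷ ₹9.6/kWh = 146.4104 kWh
Hours = 146.4104 kWh ÷ 1.21 kW = 121.0 h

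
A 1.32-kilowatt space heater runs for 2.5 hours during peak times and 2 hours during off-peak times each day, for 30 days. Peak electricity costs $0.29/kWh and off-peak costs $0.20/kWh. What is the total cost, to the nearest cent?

Peak energy = 1.32 kW × 2.5 h × 30 = 99 kWh
Off-peak energy = 1.32 kW × 2 h × 30 = 79.2 kWh
Cost = 99 × $0.29 + 79.2 × $0.20 = $28.71 + $15.84 = $44.55

$44.55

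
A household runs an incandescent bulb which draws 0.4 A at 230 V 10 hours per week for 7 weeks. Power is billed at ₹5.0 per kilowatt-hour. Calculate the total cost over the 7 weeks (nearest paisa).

₹32.20

Power = 0.4 A × 230 V = 92 W = 0.092 kW
Runtime = 10 h/week × 7 weeks = 70 h
Energy = 0.092 kW × 70 h = 6.44 kWh
Cost = 6.44 kWh × ₹5.0/kWh = ₹32.20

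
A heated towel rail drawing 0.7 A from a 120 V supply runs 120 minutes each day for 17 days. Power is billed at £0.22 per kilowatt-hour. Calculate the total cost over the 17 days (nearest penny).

£0.63

Power = 0.7 A × 120 V = 84 W = 0.084 kW
Runtime = 120 min × 17 = 2040 min = 34 h
Energy = 0.084 kW × 34 h = 2.856 kWh
Cost = 2.856 kWh × £0.22/kWh = £0.63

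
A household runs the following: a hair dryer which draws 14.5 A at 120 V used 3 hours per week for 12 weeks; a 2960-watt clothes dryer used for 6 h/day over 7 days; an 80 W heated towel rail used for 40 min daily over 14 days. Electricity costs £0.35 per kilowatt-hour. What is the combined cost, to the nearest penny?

hair dryer: Power = 14.5 A × 120 V = 1740 W = 1.74 kW
hair dryer: Runtime = 3 h/week × 12 weeks = 36 h
hair dryer: 1.74 kW × 36 h = 62.64 kWh
clothes dryer: Runtime = 6 h/day × 7 days = 42 h
clothes dryer: 2.96 kW × 42 h = 124.32 kWh
heated towel rail: Runtime = 40 min × 14 = 560 min = 9.333333… h
heated towel rail: 0.08 kW × 9.333333… h = 0.746666… kWh
Total energy = 187.706666… kWh
Cost = 187.706666… × £0.35 = £65.70

£65.70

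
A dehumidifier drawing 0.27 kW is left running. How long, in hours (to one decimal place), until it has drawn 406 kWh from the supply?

Hours = 406 kWh ÷ 0.27 kW = 1503.7 h

1503.7 h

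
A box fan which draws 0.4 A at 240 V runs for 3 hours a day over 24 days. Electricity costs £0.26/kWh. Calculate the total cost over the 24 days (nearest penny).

Power = 0.4 A × 240 V = 96 W = 0.096 kW
Runtime = 3 h/day × 24 days = 72 h
Energy = 0.096 kW × 72 h = 6.912 kWh
Cost = 6.912 kWh × £0.26/kWh = £1.80

£1.80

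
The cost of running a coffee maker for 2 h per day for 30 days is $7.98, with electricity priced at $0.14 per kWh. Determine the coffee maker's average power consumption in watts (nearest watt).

950 W

Energy = $7.98 ÷ $0.14/kWh = 57 kWh
Runtime = 2 h/day × 30 days = 60 h
Power = 57 kWh ÷ 60 h = 0.95 kW = 950 W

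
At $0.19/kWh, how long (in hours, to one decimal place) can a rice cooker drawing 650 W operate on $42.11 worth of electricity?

Energy available = $42.11 ÷ $0.19/kWh = 221.6316 kWh
Hours = 221.6316 kWh ÷ 0.65 kW = 341.0 h

341.0 h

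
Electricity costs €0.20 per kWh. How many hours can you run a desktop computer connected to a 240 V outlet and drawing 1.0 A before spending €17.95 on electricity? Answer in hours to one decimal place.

374.0 h

Power = 1.0 A × 240 V = 240 W = 0.24 kW
Energy available = €17.95 ÷ €0.20/kWh = 89.75 kWh
Hours = 89.75 kWh ÷ 0.24 kW = 374.0 h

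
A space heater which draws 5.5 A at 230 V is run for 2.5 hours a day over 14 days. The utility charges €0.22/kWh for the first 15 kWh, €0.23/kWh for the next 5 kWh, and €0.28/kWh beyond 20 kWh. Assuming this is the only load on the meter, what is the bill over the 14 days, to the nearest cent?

Power = 5.5 A × 230 V = 1265 W = 1.265 kW
Runtime = 2.5 h/day × 14 days = 35 h
Energy = 1.265 kW × 35 h = 44.275 kWh
Tier 1 (0–15 kWh): 15 × €0.22 = €3.3
Tier 2 (15–20 kWh): 5 × €0.23 = €1.15
Above 20 kWh: 24.275 × €0.28 = €6.797
Bill = €11.25

€11.25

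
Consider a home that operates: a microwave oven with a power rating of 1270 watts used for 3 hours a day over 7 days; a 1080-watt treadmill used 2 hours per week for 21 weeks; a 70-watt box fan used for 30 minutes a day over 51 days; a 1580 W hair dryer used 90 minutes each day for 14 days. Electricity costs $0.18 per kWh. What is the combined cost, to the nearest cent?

$19.26

microwave oven: Runtime = 3 h/day × 7 days = 21 h
microwave oven: 1.27 kW × 21 h = 26.67 kWh
treadmill: Runtime = 2 h/week × 21 weeks = 42 h
treadmill: 1.08 kW × 42 h = 45.36 kWh
box fan: Runtime = 30 min × 51 = 1530 min = 25.5 h
box fan: 0.07 kW × 25.5 h = 1.785 kWh
hair dryer: Runtime = 90 min × 14 = 1260 min = 21 h
hair dryer: 1.58 kW × 21 h = 33.18 kWh
Total energy = 106.995 kWh
Cost = 106.995 × $0.18 = $19.26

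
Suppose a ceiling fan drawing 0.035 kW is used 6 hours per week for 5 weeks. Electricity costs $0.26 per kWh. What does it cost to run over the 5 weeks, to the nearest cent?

$0.27

Runtime = 6 h/week × 5 weeks = 30 h
Energy = 0.035 kW × 30 h = 1.05 kWh
Cost = 1.05 kWh × $0.26/kWh = $0.27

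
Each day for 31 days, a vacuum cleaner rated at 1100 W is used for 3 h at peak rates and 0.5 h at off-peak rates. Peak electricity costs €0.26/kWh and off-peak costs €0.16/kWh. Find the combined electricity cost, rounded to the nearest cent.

€29.33

Peak energy = 1.1 kW × 3 h × 31 = 102.3 kWh
Off-peak energy = 1.1 kW × 0.5 h × 31 = 17.05 kWh
Cost = 102.3 × €0.26 + 17.05 × €0.16 = €26.598 + €2.728 = €29.33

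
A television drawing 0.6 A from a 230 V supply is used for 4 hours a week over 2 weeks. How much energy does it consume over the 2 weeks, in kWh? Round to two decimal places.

1.10 kWh

Power = 0.6 A × 230 V = 138 W = 0.138 kW
Runtime = 4 h/week × 2 weeks = 8 h
Energy = 0.138 kW × 8 h = 1.104 kWh ≈ 1.10 kWh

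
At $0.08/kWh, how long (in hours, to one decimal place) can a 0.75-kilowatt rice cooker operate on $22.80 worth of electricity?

Energy available = $22.80 ÷ $0.08/kWh = 285 kWh
Hours = 285 kWh ÷ 0.75 kW = 380.0 h

380.0 h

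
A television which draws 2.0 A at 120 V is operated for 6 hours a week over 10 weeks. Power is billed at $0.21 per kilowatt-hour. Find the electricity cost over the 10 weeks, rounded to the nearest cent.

$3.02

Power = 2.0 A × 120 V = 240 W = 0.24 kW
Runtime = 6 h/week × 10 weeks = 60 h
Energy = 0.24 kW × 60 h = 14.4 kWh
Cost = 14.4 kWh × $0.21/kWh = $3.02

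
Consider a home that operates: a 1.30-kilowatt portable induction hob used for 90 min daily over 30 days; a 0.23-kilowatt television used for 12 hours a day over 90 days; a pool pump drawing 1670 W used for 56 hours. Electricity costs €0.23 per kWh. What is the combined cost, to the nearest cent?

€92.10

portable induction hob: Runtime = 90 min × 30 = 2700 min = 45 h
portable induction hob: 1.3 kW × 45 h = 58.5 kWh
television: Runtime = 12 h/day × 90 days = 1080 h
television: 0.23 kW × 1080 h = 248.4 kWh
pool pump: 1.67 kW × 56 h = 93.52 kWh
Total energy = 400.42 kWh
Cost = 400.42 × €0.23 = €92.10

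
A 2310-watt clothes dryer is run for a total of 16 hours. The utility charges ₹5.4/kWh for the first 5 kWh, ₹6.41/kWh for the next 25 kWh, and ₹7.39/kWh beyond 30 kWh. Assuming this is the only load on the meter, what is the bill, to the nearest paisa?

Energy = 2.31 kW × 16 h = 36.96 kWh
Tier 1 (0–5 kWh): 5 × ₹5.4 = ₹27
Tier 2 (5–30 kWh): 25 × ₹6.41 = ₹160.25
Above 30 kWh: 6.96 × ₹7.39 = ₹51.4344
Bill = ₹238.68

₹238.68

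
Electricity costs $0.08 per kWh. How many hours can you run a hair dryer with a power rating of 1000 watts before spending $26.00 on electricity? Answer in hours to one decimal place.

325.0 h

Energy available = $26.00 ÷ $0.08/kWh = 325 kWh
Hours = 325 kWh ÷ 1 kW = 325.0 h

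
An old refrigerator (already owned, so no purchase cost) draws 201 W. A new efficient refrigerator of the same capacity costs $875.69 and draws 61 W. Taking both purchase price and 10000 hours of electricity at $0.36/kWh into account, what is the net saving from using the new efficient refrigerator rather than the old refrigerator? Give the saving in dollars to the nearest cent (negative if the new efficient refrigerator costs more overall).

-$371.69

old refrigerator: $0.00 + (201/1000) kW × 10000 h × $0.36 = $0.00 + $723.6 = $723.6
new efficient refrigerator: $875.69 + (61/1000) kW × 10000 h × $0.36 = $875.69 + $219.6 = $1095.29
Saving = $723.6 − $1095.29 = −$371.69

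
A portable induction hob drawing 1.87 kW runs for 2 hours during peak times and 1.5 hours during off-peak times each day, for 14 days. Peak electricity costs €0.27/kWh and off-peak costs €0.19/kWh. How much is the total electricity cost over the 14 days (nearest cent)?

€21.60

Peak energy = 1.87 kW × 2 h × 14 = 52.36 kWh
Off-peak energy = 1.87 kW × 1.5 h × 14 = 39.27 kWh
Cost = 52.36 × €0.27 + 39.27 × €0.19 = €14.1372 + €7.4613 = €21.60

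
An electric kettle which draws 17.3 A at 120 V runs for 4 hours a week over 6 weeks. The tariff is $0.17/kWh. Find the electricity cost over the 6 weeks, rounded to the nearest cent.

$8.47

Power = 17.3 A × 120 V = 2076 W = 2.076 kW
Runtime = 4 h/week × 6 weeks = 24 h
Energy = 2.076 kW × 24 h = 49.824 kWh
Cost = 49.824 kWh × $0.17/kWh = $8.47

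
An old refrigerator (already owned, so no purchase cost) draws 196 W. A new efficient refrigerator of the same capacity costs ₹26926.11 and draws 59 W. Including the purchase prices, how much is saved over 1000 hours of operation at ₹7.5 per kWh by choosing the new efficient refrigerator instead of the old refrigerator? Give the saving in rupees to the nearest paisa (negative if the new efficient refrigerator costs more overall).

old refrigerator: ₹0.00 + (196/1000) kW × 1000 h × ₹7.5 = ₹0.00 + ₹1470 = ₹1470
new efficient refrigerator: ₹26926.11 + (59/1000) kW × 1000 h × ₹7.5 = ₹26926.11 + ₹442.5 = ₹27368.61
Saving = ₹1470 − ₹27368.61 = −₹25898.61

-₹25898.61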